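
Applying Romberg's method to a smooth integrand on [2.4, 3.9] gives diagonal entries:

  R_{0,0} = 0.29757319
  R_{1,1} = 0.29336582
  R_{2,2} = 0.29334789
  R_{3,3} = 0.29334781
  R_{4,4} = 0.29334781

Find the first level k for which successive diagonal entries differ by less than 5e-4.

|R_{1,1} − R_{0,0}| = 0.00420737 ≥ 5e-4
|R_{2,2} − R_{1,1}| = 0.00001793 < 5e-4

k = 2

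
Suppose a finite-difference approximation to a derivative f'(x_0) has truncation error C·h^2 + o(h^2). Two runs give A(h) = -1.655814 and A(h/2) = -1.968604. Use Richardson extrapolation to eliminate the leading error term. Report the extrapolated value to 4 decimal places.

-2.0729

The leading error scales as h^2; refining by a factor of 2 reduces it by 2^2 = 4.
Extrapolated value = (4·A(h/2) − A(h)) / (4 − 1)
= (4·(-1.968604) − (-1.655814)) / 3
= -6.218602 / 3 = -2.072867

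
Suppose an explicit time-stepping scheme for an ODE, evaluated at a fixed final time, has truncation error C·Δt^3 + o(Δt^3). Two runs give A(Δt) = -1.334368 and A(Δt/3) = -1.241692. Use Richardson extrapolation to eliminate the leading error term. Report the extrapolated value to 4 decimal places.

-1.2381

Extrapolated value = (27·A(Δt/3) − A(Δt)) / (27 − 1)
= (27·(-1.241692) − (-1.334368)) / 26
= -32.191316 / 26 = -1.238128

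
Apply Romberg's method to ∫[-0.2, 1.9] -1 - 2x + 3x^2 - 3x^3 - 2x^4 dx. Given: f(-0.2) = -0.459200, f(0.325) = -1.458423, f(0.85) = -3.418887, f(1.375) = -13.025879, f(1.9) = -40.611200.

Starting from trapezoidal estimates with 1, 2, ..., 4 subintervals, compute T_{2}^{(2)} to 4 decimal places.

-18.4804

T_{0}^{(0)} (trapezoid, 1 panel, h=2.1000): -43.123920
T_{1}^{(0)} (trapezoid, 2 panels, h=1.0500): -25.151791
T_{2}^{(0)} (trapezoid, 4 panels, h=0.5250): -20.180154
T_{1}^{(1)} = -25.151791 + (-25.151791 − (-43.123920))/3 = -19.161081
T_{2}^{(1)} = -20.180154 + (-20.180154 − (-25.151791))/3 = -18.522942
T_{2}^{(2)} = -18.522942 + (-18.522942 − (-19.161081))/15 = -18.480399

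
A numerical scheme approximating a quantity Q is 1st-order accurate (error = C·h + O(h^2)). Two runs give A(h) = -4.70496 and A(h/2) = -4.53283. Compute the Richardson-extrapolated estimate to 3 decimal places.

Extrapolated value = (2·A(h/2) − A(h)) / (2 − 1)
= (2·(-4.53283) − (-4.70496)) / 1
= -4.36070 / 1 = -4.36070

-4.361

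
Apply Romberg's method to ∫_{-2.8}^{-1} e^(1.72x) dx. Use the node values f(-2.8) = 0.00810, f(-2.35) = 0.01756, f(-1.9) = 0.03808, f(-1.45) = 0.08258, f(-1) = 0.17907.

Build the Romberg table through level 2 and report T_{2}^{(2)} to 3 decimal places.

T_{0}^{(0)} (trapezoid, 1 panel, h=1.8000): 0.16845
T_{1}^{(0)} (trapezoid, 2 panels, h=0.9000): 0.11850
T_{2}^{(0)} (trapezoid, 4 panels, h=0.4500): 0.10431
T_{1}^{(1)} = 0.11850 + (0.11850 − 0.16845)/3 = 0.10185
T_{2}^{(1)} = 0.10431 + (0.10431 − 0.11850)/3 = 0.09958
T_{2}^{(2)} = 0.09958 + (0.09958 − 0.10185)/15 = 0.09943

0.099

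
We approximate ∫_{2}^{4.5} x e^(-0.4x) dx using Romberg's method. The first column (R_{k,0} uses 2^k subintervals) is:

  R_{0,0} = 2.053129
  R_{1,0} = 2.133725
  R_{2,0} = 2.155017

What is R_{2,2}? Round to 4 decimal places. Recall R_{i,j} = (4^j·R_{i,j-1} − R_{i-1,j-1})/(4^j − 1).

R_{1,1} = 2.133725 + (2.133725 − 2.053129)/3 = 2.160590
R_{2,1} = (4·2.155017 − 2.133725) / 3 = 2.162114
R_{2,2} = (16·2.162114 − 2.160590) / 15 = 2.162216

2.1622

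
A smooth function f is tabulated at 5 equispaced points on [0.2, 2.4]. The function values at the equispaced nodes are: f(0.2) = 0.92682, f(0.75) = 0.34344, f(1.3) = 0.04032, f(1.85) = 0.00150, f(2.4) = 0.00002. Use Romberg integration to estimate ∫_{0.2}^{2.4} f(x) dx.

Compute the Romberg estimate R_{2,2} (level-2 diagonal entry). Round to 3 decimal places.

0.440

R_{0,0} (trapezoid, 1 panel, h=2.2000): 1.01952
R_{1,0} (trapezoid, 2 panels, h=1.1000): 0.55411
R_{2,0} (trapezoid, 4 panels, h=0.5500): 0.46677
R_{1,1} = 0.55411 + (0.55411 − 1.01952)/3 = 0.39897
R_{2,1} = 0.46677 + (0.46677 − 0.55411)/3 = 0.43766
R_{2,2} = 0.43766 + (0.43766 − 0.39897)/15 = 0.44024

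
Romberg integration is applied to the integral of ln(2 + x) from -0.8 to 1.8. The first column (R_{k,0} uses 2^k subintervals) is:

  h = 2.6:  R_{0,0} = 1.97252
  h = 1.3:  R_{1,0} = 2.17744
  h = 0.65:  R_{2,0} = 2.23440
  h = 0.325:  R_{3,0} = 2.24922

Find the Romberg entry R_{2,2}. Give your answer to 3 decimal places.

2.254

Richardson extrapolation on the trapezoidal column (denominator 4−1=3):
R_{1,1} = 2.17744 + (2.17744 − 1.97252)/3 = 2.24575
R_{2,1} = 2.23440 + (2.23440 − 2.17744)/3 = 2.25339
R_{2,2} = 2.25339 + (2.25339 − 2.24575)/15 = 2.25390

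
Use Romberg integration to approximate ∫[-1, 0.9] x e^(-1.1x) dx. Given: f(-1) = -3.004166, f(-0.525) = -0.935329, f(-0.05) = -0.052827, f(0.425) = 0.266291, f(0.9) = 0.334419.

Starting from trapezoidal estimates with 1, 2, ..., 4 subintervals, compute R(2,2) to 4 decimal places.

R(0,0) (trapezoid, 1 panel, h=1.9000): -2.536260
R(1,0) (trapezoid, 2 panels, h=0.9500): -1.318315
R(2,0) (trapezoid, 4 panels, h=0.4750): -0.976951
R(1,1) = -1.318315 + (-1.318315 − (-2.536260))/3 = -0.912333
R(2,1) = -0.976951 + (-0.976951 − (-1.318315))/3 = -0.863163
R(2,2) = -0.863163 + (-0.863163 − (-0.912333))/15 = -0.859885

-0.8599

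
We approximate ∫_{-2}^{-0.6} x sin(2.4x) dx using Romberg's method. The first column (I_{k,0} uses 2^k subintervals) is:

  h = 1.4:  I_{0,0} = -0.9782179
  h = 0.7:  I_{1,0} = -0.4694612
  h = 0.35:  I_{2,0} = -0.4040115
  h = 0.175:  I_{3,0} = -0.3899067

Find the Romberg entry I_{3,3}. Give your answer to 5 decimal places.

Richardson extrapolation on the trapezoidal column (denominator 4−1=3):
I_{1,1} = -0.4694612 + (-0.4694612 − (-0.9782179))/3 = -0.2998756
I_{2,1} = -0.4040115 + (-0.4040115 − (-0.4694612))/3 = -0.3821949
I_{3,1} = (4·(-0.3899067) − (-0.4040115)) / 3 = -0.3852051
I_{2,2} = (16·(-0.3821949) − (-0.2998756)) / 15 = -0.3876829
I_{3,2} = -0.3852051 + (-0.3852051 − (-0.3821949))/15 = -0.3854058
I_{3,3} = (64·(-0.3854058) − (-0.3876829)) / 63 = -0.3853697

-0.38537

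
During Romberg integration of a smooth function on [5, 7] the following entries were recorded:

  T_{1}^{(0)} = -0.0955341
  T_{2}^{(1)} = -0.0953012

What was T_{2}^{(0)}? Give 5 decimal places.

-0.09536

From T_{2}^{(1)} = (4·T_{2}^{(0)} − T_{1}^{(0)})/3, solve for T_{2}^{(0)}:
4·T_{2}^{(0)} = 3·(-0.0953012) + (-0.0955341) = -0.3814377
T_{2}^{(0)} = -0.0953594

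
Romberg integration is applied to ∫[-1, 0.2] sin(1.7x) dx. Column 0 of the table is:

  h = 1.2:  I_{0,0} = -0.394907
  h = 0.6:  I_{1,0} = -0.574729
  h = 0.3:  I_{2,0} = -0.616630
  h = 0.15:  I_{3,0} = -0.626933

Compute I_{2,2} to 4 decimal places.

I_{1,1} = -0.574729 + (-0.574729 − (-0.394907))/3 = -0.634670
I_{2,1} = (4·(-0.616630) − (-0.574729)) / 3 = -0.630597
I_{2,2} = (16·(-0.630597) − (-0.634670)) / 15 = -0.630325

-0.6303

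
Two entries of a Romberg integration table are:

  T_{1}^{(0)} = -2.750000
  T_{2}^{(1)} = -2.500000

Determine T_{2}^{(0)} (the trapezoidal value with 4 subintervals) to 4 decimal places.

From T_{2}^{(1)} = (4·T_{2}^{(0)} − T_{1}^{(0)})/3, solve for T_{2}^{(0)}:
4·T_{2}^{(0)} = 3·(-2.500000) + (-2.750000) = -10.250000
T_{2}^{(0)} = -2.562500

-2.5625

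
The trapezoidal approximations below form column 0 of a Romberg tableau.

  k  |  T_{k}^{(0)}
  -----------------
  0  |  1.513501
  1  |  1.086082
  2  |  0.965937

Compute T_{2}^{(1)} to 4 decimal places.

Richardson extrapolation on the trapezoidal column (denominator 4−1=3):
T_{2}^{(1)} = (4·0.965937 − 1.086082) / 3 = 0.925889

0.9259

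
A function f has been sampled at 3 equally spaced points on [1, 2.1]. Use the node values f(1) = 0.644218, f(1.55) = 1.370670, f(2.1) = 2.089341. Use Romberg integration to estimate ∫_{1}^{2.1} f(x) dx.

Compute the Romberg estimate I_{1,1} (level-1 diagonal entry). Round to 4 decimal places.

I_{0,0} (trapezoid, 1 panel, h=1.1000): 1.503457
I_{1,0} (trapezoid, 2 panels, h=0.5500): 1.505597
I_{1,1} = 1.505597 + (1.505597 − 1.503457)/3 = 1.506310

1.5063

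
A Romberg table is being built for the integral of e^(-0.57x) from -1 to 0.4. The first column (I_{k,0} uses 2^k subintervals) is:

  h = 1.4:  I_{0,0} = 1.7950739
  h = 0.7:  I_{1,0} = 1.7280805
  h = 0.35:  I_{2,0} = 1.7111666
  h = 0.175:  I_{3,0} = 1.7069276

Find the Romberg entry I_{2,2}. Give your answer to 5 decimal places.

1.70551

Richardson extrapolation on the trapezoidal column (denominator 4−1=3):
I_{1,1} = 1.7280805 + (1.7280805 − 1.7950739)/3 = 1.7057494
I_{2,1} = 1.7111666 + (1.7111666 − 1.7280805)/3 = 1.7055286
I_{2,2} = (16·1.7055286 − 1.7057494) / 15 = 1.7055139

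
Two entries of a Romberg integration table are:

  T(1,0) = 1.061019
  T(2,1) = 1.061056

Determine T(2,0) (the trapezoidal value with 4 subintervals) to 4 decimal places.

From T(2,1) = (4·T(2,0) − T(1,0))/3, solve for T(2,0):
4·T(2,0) = 3·1.061056 + 1.061019 = 4.244187
T(2,0) = 1.061047

1.0610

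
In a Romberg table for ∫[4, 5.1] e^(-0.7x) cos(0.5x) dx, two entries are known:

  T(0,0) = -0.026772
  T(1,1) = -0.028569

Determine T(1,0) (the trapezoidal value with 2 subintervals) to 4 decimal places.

From T(1,1) = (4·T(1,0) − T(0,0))/3, solve for T(1,0):
4·T(1,0) = 3·(-0.028569) + (-0.026772) = -0.112479
T(1,0) = -0.028120

-0.0281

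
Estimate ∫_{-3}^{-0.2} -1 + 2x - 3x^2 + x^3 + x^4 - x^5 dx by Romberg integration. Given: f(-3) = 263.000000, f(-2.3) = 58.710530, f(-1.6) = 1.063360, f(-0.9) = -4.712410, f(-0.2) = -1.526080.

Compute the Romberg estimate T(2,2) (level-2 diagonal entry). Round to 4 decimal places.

111.0983

T(0,0) (trapezoid, 1 panel, h=2.8000): 366.063488
T(1,0) (trapezoid, 2 panels, h=1.4000): 184.520448
T(2,0) (trapezoid, 4 panels, h=0.7000): 130.058908
T(1,1) = 184.520448 + (184.520448 − 366.063488)/3 = 124.006101
T(2,1) = 130.058908 + (130.058908 − 184.520448)/3 = 111.905061
T(2,2) = 111.905061 + (111.905061 − 124.006101)/15 = 111.098325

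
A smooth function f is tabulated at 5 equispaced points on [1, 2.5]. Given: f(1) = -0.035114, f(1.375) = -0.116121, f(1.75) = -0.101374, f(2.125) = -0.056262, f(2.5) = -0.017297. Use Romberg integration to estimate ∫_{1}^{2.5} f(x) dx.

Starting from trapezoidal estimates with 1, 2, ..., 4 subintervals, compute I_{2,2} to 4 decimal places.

I_{0,0} (trapezoid, 1 panel, h=1.5000): -0.039308
I_{1,0} (trapezoid, 2 panels, h=0.7500): -0.095685
I_{2,0} (trapezoid, 4 panels, h=0.3750): -0.112486
I_{1,1} = -0.095685 + (-0.095685 − (-0.039308))/3 = -0.114477
I_{2,1} = -0.112486 + (-0.112486 − (-0.095685))/3 = -0.118086
I_{2,2} = -0.118086 + (-0.118086 − (-0.114477))/15 = -0.118327

-0.1183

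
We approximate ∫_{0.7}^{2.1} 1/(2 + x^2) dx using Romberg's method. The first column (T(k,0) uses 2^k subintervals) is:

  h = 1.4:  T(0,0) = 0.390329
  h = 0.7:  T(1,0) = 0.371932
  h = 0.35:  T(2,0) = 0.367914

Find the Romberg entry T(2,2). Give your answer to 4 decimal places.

0.3666

T(1,1) = 0.371932 + (0.371932 − 0.390329)/3 = 0.365800
T(2,1) = 0.367914 + (0.367914 − 0.371932)/3 = 0.366575
T(2,2) = (16·0.366575 − 0.365800) / 15 = 0.366627
(Column j=1 coincides with Simpson's rule on the same nodes.)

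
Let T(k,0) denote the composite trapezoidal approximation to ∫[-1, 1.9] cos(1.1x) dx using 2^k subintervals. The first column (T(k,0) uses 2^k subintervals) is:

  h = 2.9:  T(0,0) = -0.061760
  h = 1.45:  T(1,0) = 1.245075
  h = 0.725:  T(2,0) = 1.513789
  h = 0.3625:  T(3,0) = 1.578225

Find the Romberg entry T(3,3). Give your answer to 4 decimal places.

1.5995

Richardson extrapolation on the trapezoidal column (denominator 4−1=3):
T(1,1) = 1.245075 + (1.245075 − (-0.061760))/3 = 1.680687
T(2,1) = 1.513789 + (1.513789 − 1.245075)/3 = 1.603360
T(3,1) = (4·1.578225 − 1.513789) / 3 = 1.599704
T(2,2) = (16·1.603360 − 1.680687) / 15 = 1.598205
T(3,2) = (16·1.599704 − 1.603360) / 15 = 1.599460
T(3,3) = 1.599460 + (1.599460 − 1.598205)/63 = 1.599480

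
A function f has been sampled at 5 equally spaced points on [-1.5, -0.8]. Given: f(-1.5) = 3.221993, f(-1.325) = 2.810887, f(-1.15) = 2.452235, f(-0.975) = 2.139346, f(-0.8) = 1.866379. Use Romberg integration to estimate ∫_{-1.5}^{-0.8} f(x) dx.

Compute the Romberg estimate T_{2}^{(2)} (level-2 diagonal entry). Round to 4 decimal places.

1.7380

T_{0}^{(0)} (trapezoid, 1 panel, h=0.7000): 1.780930
T_{1}^{(0)} (trapezoid, 2 panels, h=0.3500): 1.748747
T_{2}^{(0)} (trapezoid, 4 panels, h=0.1750): 1.740664
T_{1}^{(1)} = 1.748747 + (1.748747 − 1.780930)/3 = 1.738019
T_{2}^{(1)} = 1.740664 + (1.740664 − 1.748747)/3 = 1.737970
T_{2}^{(2)} = 1.737970 + (1.737970 − 1.738019)/15 = 1.737967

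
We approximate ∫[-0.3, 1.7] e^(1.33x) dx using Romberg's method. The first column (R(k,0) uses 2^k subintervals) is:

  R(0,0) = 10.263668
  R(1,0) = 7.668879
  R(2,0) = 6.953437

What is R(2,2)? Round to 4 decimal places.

Richardson extrapolation on the trapezoidal column (denominator 4−1=3):
R(1,1) = 7.668879 + (7.668879 − 10.263668)/3 = 6.803949
R(2,1) = 6.953437 + (6.953437 − 7.668879)/3 = 6.714956
R(2,2) = (16·6.714956 − 6.803949) / 15 = 6.709023

6.7090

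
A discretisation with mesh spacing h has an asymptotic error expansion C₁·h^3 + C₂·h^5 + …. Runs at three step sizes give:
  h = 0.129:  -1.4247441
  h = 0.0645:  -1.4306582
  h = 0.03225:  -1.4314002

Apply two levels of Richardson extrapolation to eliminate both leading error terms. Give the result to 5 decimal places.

-1.43151

First eliminate the h^3 term (factor 2^3 = 8):
  B₁ = (8·(-1.4306582) − (-1.4247441))/7 = -1.4315031
  B₂ = (8·(-1.4314002) − (-1.4306582))/7 = -1.4315062
Then eliminate the h^5 term (factor 2^5 = 32):
  (32·(-1.4315062) − (-1.4315031))/31 = -1.4315063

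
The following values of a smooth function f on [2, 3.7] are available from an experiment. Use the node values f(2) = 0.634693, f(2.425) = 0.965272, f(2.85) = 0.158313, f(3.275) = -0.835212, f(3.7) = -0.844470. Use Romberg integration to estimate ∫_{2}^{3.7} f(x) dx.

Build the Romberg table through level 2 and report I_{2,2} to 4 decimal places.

0.0868

I_{0,0} (trapezoid, 1 panel, h=1.7000): -0.178310
I_{1,0} (trapezoid, 2 panels, h=0.8500): 0.045411
I_{2,0} (trapezoid, 4 panels, h=0.4250): 0.077981
I_{1,1} = 0.045411 + (0.045411 − (-0.178310))/3 = 0.119985
I_{2,1} = 0.077981 + (0.077981 − 0.045411)/3 = 0.088838
I_{2,2} = 0.088838 + (0.088838 − 0.119985)/15 = 0.086762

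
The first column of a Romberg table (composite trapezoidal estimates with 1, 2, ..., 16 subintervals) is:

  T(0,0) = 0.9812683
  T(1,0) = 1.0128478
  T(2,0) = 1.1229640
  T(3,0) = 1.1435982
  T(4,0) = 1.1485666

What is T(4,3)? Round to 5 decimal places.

T(2,1) = (4·1.1229640 − 1.0128478) / 3 = 1.1596694
T(3,1) = 1.1435982 + (1.1435982 − 1.1229640)/3 = 1.1504763
T(4,1) = 1.1485666 + (1.1485666 − 1.1435982)/3 = 1.1502227
T(3,2) = (16·1.1504763 − 1.1596694) / 15 = 1.1498634
T(4,2) = (16·1.1502227 − 1.1504763) / 15 = 1.1502058
T(4,3) = (64·1.1502058 − 1.1498634) / 63 = 1.1502112

1.15021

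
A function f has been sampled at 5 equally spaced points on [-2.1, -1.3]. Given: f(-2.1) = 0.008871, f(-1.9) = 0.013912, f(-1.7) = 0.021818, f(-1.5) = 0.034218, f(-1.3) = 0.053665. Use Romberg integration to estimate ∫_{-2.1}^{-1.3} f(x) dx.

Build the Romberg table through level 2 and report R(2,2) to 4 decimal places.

R(0,0) (trapezoid, 1 panel, h=0.8000): 0.025014
R(1,0) (trapezoid, 2 panels, h=0.4000): 0.021234
R(2,0) (trapezoid, 4 panels, h=0.2000): 0.020243
R(1,1) = 0.021234 + (0.021234 − 0.025014)/3 = 0.019974
R(2,1) = 0.020243 + (0.020243 − 0.021234)/3 = 0.019913
R(2,2) = 0.019913 + (0.019913 − 0.019974)/15 = 0.019909

0.0199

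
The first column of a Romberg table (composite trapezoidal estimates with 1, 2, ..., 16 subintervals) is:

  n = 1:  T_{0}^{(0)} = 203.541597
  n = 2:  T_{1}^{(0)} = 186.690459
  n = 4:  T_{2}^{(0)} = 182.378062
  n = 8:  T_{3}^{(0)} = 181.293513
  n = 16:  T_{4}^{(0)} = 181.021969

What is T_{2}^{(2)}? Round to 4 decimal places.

T_{1}^{(1)} = (4·186.690459 − 203.541597) / 3 = 181.073413
T_{2}^{(1)} = 182.378062 + (182.378062 − 186.690459)/3 = 180.940596
T_{2}^{(2)} = (16·180.940596 − 181.073413) / 15 = 180.931742
(Column j=1 coincides with Simpson's rule on the same nodes.)

180.9317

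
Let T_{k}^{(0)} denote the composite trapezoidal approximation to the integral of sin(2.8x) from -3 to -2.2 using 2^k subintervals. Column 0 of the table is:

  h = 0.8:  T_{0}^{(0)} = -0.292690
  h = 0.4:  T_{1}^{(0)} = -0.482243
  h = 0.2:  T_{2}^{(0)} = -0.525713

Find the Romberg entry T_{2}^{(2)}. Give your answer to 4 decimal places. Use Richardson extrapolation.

-0.5399

T_{1}^{(1)} = -0.482243 + (-0.482243 − (-0.292690))/3 = -0.545427
T_{2}^{(1)} = -0.525713 + (-0.525713 − (-0.482243))/3 = -0.540203
T_{2}^{(2)} = -0.540203 + (-0.540203 − (-0.545427))/15 = -0.539855
(Column j=1 coincides with Simpson's rule on the same nodes.)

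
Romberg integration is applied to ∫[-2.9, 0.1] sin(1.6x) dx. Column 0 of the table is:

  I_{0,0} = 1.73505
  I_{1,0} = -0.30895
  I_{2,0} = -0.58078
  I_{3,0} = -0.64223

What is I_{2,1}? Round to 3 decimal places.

Richardson extrapolation on the trapezoidal column (denominator 4−1=3):
I_{2,1} = (4·(-0.58078) − (-0.30895)) / 3 = -0.67139
(Column j=1 coincides with Simpson's rule on the same nodes.)

-0.671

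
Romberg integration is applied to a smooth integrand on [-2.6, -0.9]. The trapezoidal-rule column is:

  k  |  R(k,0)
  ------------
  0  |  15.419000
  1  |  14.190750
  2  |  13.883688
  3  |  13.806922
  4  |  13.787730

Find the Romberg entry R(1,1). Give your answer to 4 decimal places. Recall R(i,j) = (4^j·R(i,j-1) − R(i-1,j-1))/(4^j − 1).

Richardson extrapolation on the trapezoidal column (denominator 4−1=3):
R(1,1) = (4·14.190750 − 15.419000) / 3 = 13.781333

13.7813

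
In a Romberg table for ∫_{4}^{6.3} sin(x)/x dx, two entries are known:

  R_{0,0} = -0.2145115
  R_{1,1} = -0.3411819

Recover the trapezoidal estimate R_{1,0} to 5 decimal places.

From R_{1,1} = (4·R_{1,0} − R_{0,0})/3, solve for R_{1,0}:
4·R_{1,0} = 3·(-0.3411819) + (-0.2145115) = -1.2380572
R_{1,0} = -0.3095143

-0.30951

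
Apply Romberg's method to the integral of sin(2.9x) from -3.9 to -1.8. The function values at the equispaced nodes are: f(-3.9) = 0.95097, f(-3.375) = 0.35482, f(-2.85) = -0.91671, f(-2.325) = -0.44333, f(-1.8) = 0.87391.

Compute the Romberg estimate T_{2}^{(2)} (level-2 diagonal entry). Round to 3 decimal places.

T_{0}^{(0)} (trapezoid, 1 panel, h=2.1000): 1.91612
T_{1}^{(0)} (trapezoid, 2 panels, h=1.0500): -0.00448
T_{2}^{(0)} (trapezoid, 4 panels, h=0.5250): -0.04871
T_{1}^{(1)} = -0.00448 + (-0.00448 − 1.91612)/3 = -0.64468
T_{2}^{(1)} = -0.04871 + (-0.04871 − (-0.00448))/3 = -0.06345
T_{2}^{(2)} = -0.06345 + (-0.06345 − (-0.64468))/15 = -0.02470

-0.025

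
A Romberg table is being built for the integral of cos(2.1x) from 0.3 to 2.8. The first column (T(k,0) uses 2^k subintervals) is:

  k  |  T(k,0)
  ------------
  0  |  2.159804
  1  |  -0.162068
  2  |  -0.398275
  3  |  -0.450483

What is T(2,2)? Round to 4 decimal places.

-0.4464

Richardson extrapolation on the trapezoidal column (denominator 4−1=3):
T(1,1) = (4·(-0.162068) − 2.159804) / 3 = -0.936025
T(2,1) = (4·(-0.398275) − (-0.162068)) / 3 = -0.477011
T(2,2) = (16·(-0.477011) − (-0.936025)) / 15 = -0.446410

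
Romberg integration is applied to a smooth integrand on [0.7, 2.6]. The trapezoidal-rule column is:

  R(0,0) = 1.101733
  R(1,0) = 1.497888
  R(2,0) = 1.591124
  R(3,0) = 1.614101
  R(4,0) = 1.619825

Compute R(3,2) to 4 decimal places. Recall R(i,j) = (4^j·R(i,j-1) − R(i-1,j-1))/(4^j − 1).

1.6217

Richardson extrapolation on the trapezoidal column (denominator 4−1=3):
R(2,1) = (4·1.591124 − 1.497888) / 3 = 1.622203
R(3,1) = (4·1.614101 − 1.591124) / 3 = 1.621760
R(3,2) = 1.621760 + (1.621760 − 1.622203)/15 = 1.621730
(Column j=1 coincides with Simpson's rule on the same nodes.)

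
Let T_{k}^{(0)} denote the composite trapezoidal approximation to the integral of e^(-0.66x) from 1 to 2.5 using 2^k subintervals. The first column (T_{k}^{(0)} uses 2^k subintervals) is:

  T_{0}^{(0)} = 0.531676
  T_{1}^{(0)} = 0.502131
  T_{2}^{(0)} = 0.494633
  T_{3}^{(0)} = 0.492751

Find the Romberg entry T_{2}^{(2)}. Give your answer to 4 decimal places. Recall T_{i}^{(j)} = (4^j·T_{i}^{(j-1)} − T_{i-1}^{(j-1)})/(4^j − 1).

0.4921

Richardson extrapolation on the trapezoidal column (denominator 4−1=3):
T_{1}^{(1)} = 0.502131 + (0.502131 − 0.531676)/3 = 0.492283
T_{2}^{(1)} = (4·0.494633 − 0.502131) / 3 = 0.492134
T_{2}^{(2)} = (16·0.492134 − 0.492283) / 15 = 0.492124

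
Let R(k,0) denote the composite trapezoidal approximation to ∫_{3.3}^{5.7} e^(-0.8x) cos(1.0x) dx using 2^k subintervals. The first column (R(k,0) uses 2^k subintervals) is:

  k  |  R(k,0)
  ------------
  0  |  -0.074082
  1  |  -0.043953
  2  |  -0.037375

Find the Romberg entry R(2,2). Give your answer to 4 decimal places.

R(1,1) = -0.043953 + (-0.043953 − (-0.074082))/3 = -0.033910
R(2,1) = -0.037375 + (-0.037375 − (-0.043953))/3 = -0.035182
R(2,2) = (16·(-0.035182) − (-0.033910)) / 15 = -0.035267

-0.0353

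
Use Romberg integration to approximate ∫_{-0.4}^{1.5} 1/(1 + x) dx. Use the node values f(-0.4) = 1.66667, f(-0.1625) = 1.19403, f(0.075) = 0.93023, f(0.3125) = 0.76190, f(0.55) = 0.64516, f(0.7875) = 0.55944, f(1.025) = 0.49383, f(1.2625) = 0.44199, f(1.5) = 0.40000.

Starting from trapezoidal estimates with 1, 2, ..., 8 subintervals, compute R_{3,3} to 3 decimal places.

1.427

R_{0,0} (trapezoid, 1 panel, h=1.9000): 1.96334
R_{1,0} (trapezoid, 2 panels, h=0.9500): 1.59457
R_{2,0} (trapezoid, 4 panels, h=0.4750): 1.47371
R_{3,0} (trapezoid, 8 panels, h=0.2375): 1.43923
R_{1,1} = 1.59457 + (1.59457 − 1.96334)/3 = 1.47165
R_{2,1} = 1.47371 + (1.47371 − 1.59457)/3 = 1.43342
R_{3,1} = 1.43923 + (1.43923 − 1.47371)/3 = 1.42774
R_{2,2} = 1.43342 + (1.43342 − 1.47165)/15 = 1.43087
R_{3,2} = 1.42774 + (1.42774 − 1.43342)/15 = 1.42736
R_{3,3} = 1.42736 + (1.42736 − 1.43087)/63 = 1.42730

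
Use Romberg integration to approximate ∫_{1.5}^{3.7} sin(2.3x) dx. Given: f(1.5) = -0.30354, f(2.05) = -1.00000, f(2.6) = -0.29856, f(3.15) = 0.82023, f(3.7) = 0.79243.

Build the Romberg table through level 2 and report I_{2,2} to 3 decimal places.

-0.145

I_{0,0} (trapezoid, 1 panel, h=2.2000): 0.53778
I_{1,0} (trapezoid, 2 panels, h=1.1000): -0.05953
I_{2,0} (trapezoid, 4 panels, h=0.5500): -0.12864
I_{1,1} = -0.05953 + (-0.05953 − 0.53778)/3 = -0.25863
I_{2,1} = -0.12864 + (-0.12864 − (-0.05953))/3 = -0.15168
I_{2,2} = -0.15168 + (-0.15168 − (-0.25863))/15 = -0.14455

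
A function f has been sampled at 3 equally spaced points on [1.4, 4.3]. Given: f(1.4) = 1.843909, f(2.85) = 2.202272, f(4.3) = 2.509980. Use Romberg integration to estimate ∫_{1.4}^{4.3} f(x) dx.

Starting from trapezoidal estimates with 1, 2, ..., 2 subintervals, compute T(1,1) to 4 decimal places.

6.3621

T(0,0) (trapezoid, 1 panel, h=2.9000): 6.313139
T(1,0) (trapezoid, 2 panels, h=1.4500): 6.349864
T(1,1) = 6.349864 + (6.349864 − 6.313139)/3 = 6.362106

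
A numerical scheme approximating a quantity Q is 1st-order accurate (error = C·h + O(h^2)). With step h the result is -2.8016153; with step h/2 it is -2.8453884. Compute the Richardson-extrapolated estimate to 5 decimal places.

The leading error scales as h; refining by a factor of 2 reduces it by 2^1 = 2.
Extrapolated value = (2·A(h/2) − A(h)) / (2 − 1)
= (2·(-2.8453884) − (-2.8016153)) / 1
= -2.8891615 / 1 = -2.8891615

-2.88916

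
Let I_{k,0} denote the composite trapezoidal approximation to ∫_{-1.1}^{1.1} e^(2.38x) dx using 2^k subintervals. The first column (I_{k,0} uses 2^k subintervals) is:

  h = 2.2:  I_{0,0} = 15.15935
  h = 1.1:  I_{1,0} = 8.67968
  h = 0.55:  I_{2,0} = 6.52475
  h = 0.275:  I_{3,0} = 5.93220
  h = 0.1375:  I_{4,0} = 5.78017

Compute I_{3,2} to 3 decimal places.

Richardson extrapolation on the trapezoidal column (denominator 4−1=3):
I_{2,1} = (4·6.52475 − 8.67968) / 3 = 5.80644
I_{3,1} = (4·5.93220 − 6.52475) / 3 = 5.73468
I_{3,2} = (16·5.73468 − 5.80644) / 15 = 5.72990

5.730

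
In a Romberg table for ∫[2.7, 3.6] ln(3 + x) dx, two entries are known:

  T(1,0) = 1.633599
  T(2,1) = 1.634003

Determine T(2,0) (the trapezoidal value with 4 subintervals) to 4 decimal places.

From T(2,1) = (4·T(2,0) − T(1,0))/3, solve for T(2,0):
4·T(2,0) = 3·1.634003 + 1.633599 = 6.535608
T(2,0) = 1.633902

1.6339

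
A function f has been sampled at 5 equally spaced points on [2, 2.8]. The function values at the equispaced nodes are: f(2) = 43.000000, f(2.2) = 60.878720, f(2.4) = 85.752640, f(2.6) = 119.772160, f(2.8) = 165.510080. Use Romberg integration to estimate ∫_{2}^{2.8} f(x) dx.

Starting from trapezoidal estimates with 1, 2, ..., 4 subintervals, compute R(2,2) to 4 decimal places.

R(0,0) (trapezoid, 1 panel, h=0.8000): 83.404032
R(1,0) (trapezoid, 2 panels, h=0.4000): 76.003072
R(2,0) (trapezoid, 4 panels, h=0.2000): 74.131712
R(1,1) = 76.003072 + (76.003072 − 83.404032)/3 = 73.536085
R(2,1) = 74.131712 + (74.131712 − 76.003072)/3 = 73.507925
R(2,2) = 73.507925 + (73.507925 − 73.536085)/15 = 73.506048

73.5060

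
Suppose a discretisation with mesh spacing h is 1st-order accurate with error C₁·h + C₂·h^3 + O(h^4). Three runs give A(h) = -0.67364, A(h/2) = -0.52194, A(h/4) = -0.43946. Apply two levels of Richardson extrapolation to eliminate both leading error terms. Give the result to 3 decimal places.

-0.355

First eliminate the h term (factor 2^1 = 2):
  B₁ = (2·(-0.52194) − (-0.67364))/1 = -0.37024
  B₂ = (2·(-0.43946) − (-0.52194))/1 = -0.35698
Then eliminate the h^3 term (factor 2^3 = 8):
  (8·(-0.35698) − (-0.37024))/7 = -0.35509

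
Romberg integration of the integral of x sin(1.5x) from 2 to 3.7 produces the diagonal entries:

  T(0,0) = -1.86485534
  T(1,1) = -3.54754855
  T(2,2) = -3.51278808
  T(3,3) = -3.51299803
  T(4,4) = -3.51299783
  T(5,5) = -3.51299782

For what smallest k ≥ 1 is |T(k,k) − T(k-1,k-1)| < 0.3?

k = 2

|T(1,1) − T(0,0)| = 1.68269321 ≥ 0.3
|T(2,2) − T(1,1)| = 0.03476047 < 0.3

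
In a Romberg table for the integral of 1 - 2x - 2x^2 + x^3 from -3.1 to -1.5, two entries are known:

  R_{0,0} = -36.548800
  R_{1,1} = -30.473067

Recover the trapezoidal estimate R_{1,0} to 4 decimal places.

-31.9920

From R_{1,1} = (4·R_{1,0} − R_{0,0})/3, solve for R_{1,0}:
4·R_{1,0} = 3·(-30.473067) + (-36.548800) = -127.968001
R_{1,0} = -31.992000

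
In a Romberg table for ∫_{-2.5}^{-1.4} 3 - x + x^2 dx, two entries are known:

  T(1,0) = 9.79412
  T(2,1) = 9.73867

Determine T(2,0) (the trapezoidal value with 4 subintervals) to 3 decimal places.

9.753

From T(2,1) = (4·T(2,0) − T(1,0))/3, solve for T(2,0):
4·T(2,0) = 3·9.73867 + 9.79412 = 39.01013
T(2,0) = 9.75253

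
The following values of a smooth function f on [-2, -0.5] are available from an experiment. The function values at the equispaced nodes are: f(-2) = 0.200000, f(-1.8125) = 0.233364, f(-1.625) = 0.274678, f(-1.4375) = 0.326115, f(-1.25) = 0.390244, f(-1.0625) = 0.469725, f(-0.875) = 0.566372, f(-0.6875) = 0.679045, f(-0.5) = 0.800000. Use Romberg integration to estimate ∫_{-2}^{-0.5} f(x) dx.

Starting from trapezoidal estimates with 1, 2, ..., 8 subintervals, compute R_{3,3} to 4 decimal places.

0.6435

R_{0,0} (trapezoid, 1 panel, h=1.5000): 0.750000
R_{1,0} (trapezoid, 2 panels, h=0.7500): 0.667683
R_{2,0} (trapezoid, 4 panels, h=0.3750): 0.649235
R_{3,0} (trapezoid, 8 panels, h=0.1875): 0.644914
R_{1,1} = 0.667683 + (0.667683 − 0.750000)/3 = 0.640244
R_{2,1} = 0.649235 + (0.649235 − 0.667683)/3 = 0.643086
R_{3,1} = 0.644914 + (0.644914 − 0.649235)/3 = 0.643474
R_{2,2} = 0.643086 + (0.643086 − 0.640244)/15 = 0.643275
R_{3,2} = 0.643474 + (0.643474 − 0.643086)/15 = 0.643500
R_{3,3} = 0.643500 + (0.643500 − 0.643275)/63 = 0.643504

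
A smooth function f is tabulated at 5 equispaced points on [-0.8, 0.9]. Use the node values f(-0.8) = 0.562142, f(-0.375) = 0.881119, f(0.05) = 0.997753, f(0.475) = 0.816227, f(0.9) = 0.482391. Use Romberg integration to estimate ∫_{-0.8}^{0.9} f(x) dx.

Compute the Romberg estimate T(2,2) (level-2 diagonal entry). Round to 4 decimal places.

T(0,0) (trapezoid, 1 panel, h=1.7000): 0.887853
T(1,0) (trapezoid, 2 panels, h=0.8500): 1.292017
T(2,0) (trapezoid, 4 panels, h=0.4250): 1.367380
T(1,1) = 1.292017 + (1.292017 − 0.887853)/3 = 1.426738
T(2,1) = 1.367380 + (1.367380 − 1.292017)/3 = 1.392501
T(2,2) = 1.392501 + (1.392501 − 1.426738)/15 = 1.390219

1.3902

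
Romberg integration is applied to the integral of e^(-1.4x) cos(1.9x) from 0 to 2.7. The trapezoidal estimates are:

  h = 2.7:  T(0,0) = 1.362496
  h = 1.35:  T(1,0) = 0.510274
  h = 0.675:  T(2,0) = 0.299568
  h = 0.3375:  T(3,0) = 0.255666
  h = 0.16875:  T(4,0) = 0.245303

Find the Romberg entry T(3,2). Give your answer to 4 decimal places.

Richardson extrapolation on the trapezoidal column (denominator 4−1=3):
T(2,1) = 0.299568 + (0.299568 − 0.510274)/3 = 0.229333
T(3,1) = 0.255666 + (0.255666 − 0.299568)/3 = 0.241032
T(3,2) = (16·0.241032 − 0.229333) / 15 = 0.241812

0.2418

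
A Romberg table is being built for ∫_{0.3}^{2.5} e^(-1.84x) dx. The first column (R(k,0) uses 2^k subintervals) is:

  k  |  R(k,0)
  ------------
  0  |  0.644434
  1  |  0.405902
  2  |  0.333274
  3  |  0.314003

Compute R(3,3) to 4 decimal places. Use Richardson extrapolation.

0.3075

Richardson extrapolation on the trapezoidal column (denominator 4−1=3):
R(1,1) = (4·0.405902 − 0.644434) / 3 = 0.326391
R(2,1) = (4·0.333274 − 0.405902) / 3 = 0.309065
R(3,1) = 0.314003 + (0.314003 − 0.333274)/3 = 0.307579
R(2,2) = 0.309065 + (0.309065 − 0.326391)/15 = 0.307910
R(3,2) = 0.307579 + (0.307579 − 0.309065)/15 = 0.307480
R(3,3) = 0.307480 + (0.307480 − 0.307910)/63 = 0.307473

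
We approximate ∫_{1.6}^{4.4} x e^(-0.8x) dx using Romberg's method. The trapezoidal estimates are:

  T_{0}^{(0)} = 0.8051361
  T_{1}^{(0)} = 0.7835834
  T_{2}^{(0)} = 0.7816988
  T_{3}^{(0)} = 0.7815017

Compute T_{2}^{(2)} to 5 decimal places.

0.78138

Richardson extrapolation on the trapezoidal column (denominator 4−1=3):
T_{1}^{(1)} = (4·0.7835834 − 0.8051361) / 3 = 0.7763992
T_{2}^{(1)} = 0.7816988 + (0.7816988 − 0.7835834)/3 = 0.7810706
T_{2}^{(2)} = 0.7810706 + (0.7810706 − 0.7763992)/15 = 0.7813820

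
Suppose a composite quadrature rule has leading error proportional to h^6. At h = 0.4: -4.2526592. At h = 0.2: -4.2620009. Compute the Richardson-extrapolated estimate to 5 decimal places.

Extrapolated value = (64·A(h/2) − A(h)) / (64 − 1)
= (64·(-4.2620009) − (-4.2526592)) / 63
= -268.5153984 / 63 = -4.2621492

-4.26215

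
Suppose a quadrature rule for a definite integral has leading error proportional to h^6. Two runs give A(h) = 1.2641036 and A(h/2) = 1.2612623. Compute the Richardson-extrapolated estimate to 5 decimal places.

Extrapolated value = (64·A(h/2) − A(h)) / (64 − 1)
= (64·1.2612623 − 1.2641036) / 63
= 79.4566836 / 63 = 1.2612172

1.26122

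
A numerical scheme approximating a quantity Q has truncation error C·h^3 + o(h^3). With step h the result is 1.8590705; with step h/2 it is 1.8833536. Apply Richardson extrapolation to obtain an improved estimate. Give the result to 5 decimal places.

Extrapolated value = (8·A(h/2) − A(h)) / (8 − 1)
= (8·1.8833536 − 1.8590705) / 7
= 13.2077583 / 7 = 1.8868226

1.88682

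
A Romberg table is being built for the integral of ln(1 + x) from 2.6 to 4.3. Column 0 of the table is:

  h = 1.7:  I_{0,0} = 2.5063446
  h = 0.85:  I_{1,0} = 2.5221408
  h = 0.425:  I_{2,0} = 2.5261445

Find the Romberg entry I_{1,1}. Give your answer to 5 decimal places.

Richardson extrapolation on the trapezoidal column (denominator 4−1=3):
I_{1,1} = 2.5221408 + (2.5221408 − 2.5063446)/3 = 2.5274062

2.52741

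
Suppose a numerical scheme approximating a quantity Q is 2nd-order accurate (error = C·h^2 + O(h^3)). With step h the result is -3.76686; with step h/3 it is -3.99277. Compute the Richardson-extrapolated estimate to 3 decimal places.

-4.021

The leading error scales as h^2; refining by a factor of 3 reduces it by 3^2 = 9.
Extrapolated value = (9·A(h/3) − A(h)) / (9 − 1)
= (9·(-3.99277) − (-3.76686)) / 8
= -32.16807 / 8 = -4.02101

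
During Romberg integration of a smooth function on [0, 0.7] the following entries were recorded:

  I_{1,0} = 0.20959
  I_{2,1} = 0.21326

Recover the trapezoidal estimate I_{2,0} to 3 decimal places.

From I_{2,1} = (4·I_{2,0} − I_{1,0})/3, solve for I_{2,0}:
4·I_{2,0} = 3·0.21326 + 0.20959 = 0.84937
I_{2,0} = 0.21234

0.212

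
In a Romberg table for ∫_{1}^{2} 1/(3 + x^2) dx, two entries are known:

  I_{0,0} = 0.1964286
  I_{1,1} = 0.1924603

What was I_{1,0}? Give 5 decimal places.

0.19345

From I_{1,1} = (4·I_{1,0} − I_{0,0})/3, solve for I_{1,0}:
4·I_{1,0} = 3·0.1924603 + 0.1964286 = 0.7738095
I_{1,0} = 0.1934524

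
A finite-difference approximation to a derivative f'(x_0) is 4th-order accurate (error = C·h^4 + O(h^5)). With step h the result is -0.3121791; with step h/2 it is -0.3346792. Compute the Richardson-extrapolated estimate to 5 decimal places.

-0.33618

The leading error scales as h^4; refining by a factor of 2 reduces it by 2^4 = 16.
Extrapolated value = (16·A(h/2) − A(h)) / (16 − 1)
= (16·(-0.3346792) − (-0.3121791)) / 15
= -5.0426881 / 15 = -0.3361792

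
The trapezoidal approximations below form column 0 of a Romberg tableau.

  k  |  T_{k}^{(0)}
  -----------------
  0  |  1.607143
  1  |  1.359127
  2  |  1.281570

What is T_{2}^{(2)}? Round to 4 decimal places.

1.2543

T_{1}^{(1)} = 1.359127 + (1.359127 − 1.607143)/3 = 1.276455
T_{2}^{(1)} = (4·1.281570 − 1.359127) / 3 = 1.255718
T_{2}^{(2)} = (16·1.255718 − 1.276455) / 15 = 1.254336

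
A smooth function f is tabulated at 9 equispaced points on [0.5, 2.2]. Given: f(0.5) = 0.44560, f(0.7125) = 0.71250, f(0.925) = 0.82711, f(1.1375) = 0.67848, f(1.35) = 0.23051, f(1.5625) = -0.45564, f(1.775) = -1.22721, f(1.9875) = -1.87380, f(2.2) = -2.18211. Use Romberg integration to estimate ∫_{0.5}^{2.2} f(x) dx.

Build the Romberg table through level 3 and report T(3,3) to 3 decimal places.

T(0,0) (trapezoid, 1 panel, h=1.7000): -1.47603
T(1,0) (trapezoid, 2 panels, h=0.8500): -0.54208
T(2,0) (trapezoid, 4 panels, h=0.4250): -0.44108
T(3,0) (trapezoid, 8 panels, h=0.2125): -0.41996
T(1,1) = -0.54208 + (-0.54208 − (-1.47603))/3 = -0.23076
T(2,1) = -0.44108 + (-0.44108 − (-0.54208))/3 = -0.40741
T(3,1) = -0.41996 + (-0.41996 − (-0.44108))/3 = -0.41292
T(2,2) = -0.40741 + (-0.40741 − (-0.23076))/15 = -0.41919
T(3,2) = -0.41292 + (-0.41292 − (-0.40741))/15 = -0.41329
T(3,3) = -0.41329 + (-0.41329 − (-0.41919))/63 = -0.41320

-0.413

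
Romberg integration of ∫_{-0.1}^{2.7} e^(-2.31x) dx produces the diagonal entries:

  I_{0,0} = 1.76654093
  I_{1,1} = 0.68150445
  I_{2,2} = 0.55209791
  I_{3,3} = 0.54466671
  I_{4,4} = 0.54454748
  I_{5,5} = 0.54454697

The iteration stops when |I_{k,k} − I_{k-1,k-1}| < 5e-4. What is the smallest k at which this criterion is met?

|I_{1,1} − I_{0,0}| = 1.08503648 ≥ 5e-4
|I_{2,2} − I_{1,1}| = 0.12940654 ≥ 5e-4
|I_{3,3} − I_{2,2}| = 0.00743120 ≥ 5e-4
|I_{4,4} − I_{3,3}| = 0.00011923 < 5e-4

k = 4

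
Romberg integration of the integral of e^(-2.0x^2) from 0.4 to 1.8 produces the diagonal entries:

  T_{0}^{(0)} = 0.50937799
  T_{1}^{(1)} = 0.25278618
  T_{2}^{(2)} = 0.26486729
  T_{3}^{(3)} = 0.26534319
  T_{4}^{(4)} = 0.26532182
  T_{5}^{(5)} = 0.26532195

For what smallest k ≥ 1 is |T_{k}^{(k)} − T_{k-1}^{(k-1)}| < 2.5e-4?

|T_{1}^{(1)} − T_{0}^{(0)}| = 0.25659181 ≥ 2.5e-4
|T_{2}^{(2)} − T_{1}^{(1)}| = 0.01208111 ≥ 2.5e-4
|T_{3}^{(3)} − T_{2}^{(2)}| = 0.00047590 ≥ 2.5e-4
|T_{4}^{(4)} − T_{3}^{(3)}| = 0.00002137 < 2.5e-4

k = 4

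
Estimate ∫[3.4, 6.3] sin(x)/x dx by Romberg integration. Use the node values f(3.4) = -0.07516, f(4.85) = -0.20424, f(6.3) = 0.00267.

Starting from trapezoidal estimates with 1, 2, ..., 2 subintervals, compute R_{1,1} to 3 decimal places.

-0.430

R_{0,0} (trapezoid, 1 panel, h=2.9000): -0.10511
R_{1,0} (trapezoid, 2 panels, h=1.4500): -0.34870
R_{1,1} = -0.34870 + (-0.34870 − (-0.10511))/3 = -0.42990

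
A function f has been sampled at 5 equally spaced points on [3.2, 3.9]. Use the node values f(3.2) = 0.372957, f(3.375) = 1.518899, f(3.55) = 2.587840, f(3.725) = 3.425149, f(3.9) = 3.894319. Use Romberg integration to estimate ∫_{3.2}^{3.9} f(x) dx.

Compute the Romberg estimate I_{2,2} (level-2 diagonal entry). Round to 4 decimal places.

I_{0,0} (trapezoid, 1 panel, h=0.7000): 1.493547
I_{1,0} (trapezoid, 2 panels, h=0.3500): 1.652517
I_{2,0} (trapezoid, 4 panels, h=0.1750): 1.691467
I_{1,1} = 1.652517 + (1.652517 − 1.493547)/3 = 1.705507
I_{2,1} = 1.691467 + (1.691467 − 1.652517)/3 = 1.704450
I_{2,2} = 1.704450 + (1.704450 − 1.705507)/15 = 1.704380

1.7044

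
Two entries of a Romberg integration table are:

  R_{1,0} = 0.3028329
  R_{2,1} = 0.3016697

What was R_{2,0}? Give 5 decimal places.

From R_{2,1} = (4·R_{2,0} − R_{1,0})/3, solve for R_{2,0}:
4·R_{2,0} = 3·0.3016697 + 0.3028329 = 1.2078420
R_{2,0} = 0.3019605

0.30196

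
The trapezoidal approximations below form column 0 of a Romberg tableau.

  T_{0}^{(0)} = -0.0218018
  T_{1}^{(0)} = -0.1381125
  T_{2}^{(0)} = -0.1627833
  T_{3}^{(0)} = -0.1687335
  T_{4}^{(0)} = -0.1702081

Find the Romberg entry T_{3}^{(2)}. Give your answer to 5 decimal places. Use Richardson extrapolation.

-0.17070

Richardson extrapolation on the trapezoidal column (denominator 4−1=3):
T_{2}^{(1)} = -0.1627833 + (-0.1627833 − (-0.1381125))/3 = -0.1710069
T_{3}^{(1)} = -0.1687335 + (-0.1687335 − (-0.1627833))/3 = -0.1707169
T_{3}^{(2)} = (16·(-0.1707169) − (-0.1710069)) / 15 = -0.1706976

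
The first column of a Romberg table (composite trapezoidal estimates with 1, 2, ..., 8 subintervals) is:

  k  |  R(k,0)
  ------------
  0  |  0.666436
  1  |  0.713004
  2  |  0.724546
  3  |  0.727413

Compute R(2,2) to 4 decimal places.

0.7284

Richardson extrapolation on the trapezoidal column (denominator 4−1=3):
R(1,1) = (4·0.713004 − 0.666436) / 3 = 0.728527
R(2,1) = (4·0.724546 − 0.713004) / 3 = 0.728393
R(2,2) = 0.728393 + (0.728393 − 0.728527)/15 = 0.728384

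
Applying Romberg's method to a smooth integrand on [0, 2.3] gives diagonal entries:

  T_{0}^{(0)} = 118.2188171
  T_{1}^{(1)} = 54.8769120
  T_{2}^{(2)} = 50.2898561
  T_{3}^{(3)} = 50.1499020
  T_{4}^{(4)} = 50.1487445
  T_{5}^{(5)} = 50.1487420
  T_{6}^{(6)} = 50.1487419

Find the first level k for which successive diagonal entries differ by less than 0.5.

|T_{1}^{(1)} − T_{0}^{(0)}| = 63.3419051 ≥ 0.5
|T_{2}^{(2)} − T_{1}^{(1)}| = 4.5870559 ≥ 0.5
|T_{3}^{(3)} − T_{2}^{(2)}| = 0.1399541 < 0.5

k = 3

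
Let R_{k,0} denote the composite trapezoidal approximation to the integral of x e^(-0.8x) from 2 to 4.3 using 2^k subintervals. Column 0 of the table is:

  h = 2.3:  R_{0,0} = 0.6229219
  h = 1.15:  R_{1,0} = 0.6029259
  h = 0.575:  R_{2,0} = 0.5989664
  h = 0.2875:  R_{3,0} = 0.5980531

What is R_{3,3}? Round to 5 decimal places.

Richardson extrapolation on the trapezoidal column (denominator 4−1=3):
R_{1,1} = (4·0.6029259 − 0.6229219) / 3 = 0.5962606
R_{2,1} = (4·0.5989664 − 0.6029259) / 3 = 0.5976466
R_{3,1} = 0.5980531 + (0.5980531 − 0.5989664)/3 = 0.5977487
R_{2,2} = (16·0.5976466 − 0.5962606) / 15 = 0.5977390
R_{3,2} = (16·0.5977487 − 0.5976466) / 15 = 0.5977555
R_{3,3} = (64·0.5977555 − 0.5977390) / 63 = 0.5977558
(Column j=1 coincides with Simpson's rule on the same nodes.)

0.59776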